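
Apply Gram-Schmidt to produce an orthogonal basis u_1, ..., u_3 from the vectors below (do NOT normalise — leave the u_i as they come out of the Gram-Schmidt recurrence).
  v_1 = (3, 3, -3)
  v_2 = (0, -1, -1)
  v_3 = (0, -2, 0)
Orthogonal basis:
  u_1 = (3, 3, -3)
  u_2 = (0, -1, -1)
  u_3 = (2/3, -1/3, 1/3)

Apply the Gram-Schmidt recurrence
  u_1 = v_1
  u_i = v_i − Σ_{j<i} ((v_i · u_j) / (u_j · u_j)) · u_j.

Step by step this gives:
  u_1 = (3, 3, -3)
  u_2 = (0, -1, -1)
  u_3 = (2/3, -1/3, 1/3)

Orthogonality check:
  u_2 · u_1 = 0 (should be 0)
  u_3 · u_1 = 0 (should be 0)
  u_3 · u_2 = 0 (should be 0)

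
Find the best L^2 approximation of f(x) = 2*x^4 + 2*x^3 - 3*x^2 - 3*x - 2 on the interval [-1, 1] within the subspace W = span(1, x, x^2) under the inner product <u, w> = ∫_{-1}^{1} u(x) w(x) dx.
g(x) = -9*x^2/7 - 9*x/5 - 76/35

The best approximation g ∈ W is the orthogonal projection of f onto W. Writing g = a_0 + a_1 x + a_2 x^2, the coefficients solve the normal equations G · a = b where
  G_{ij} = <φ_i, φ_j> and b_i = <f, φ_i>, with φ_0 = 1, φ_1 = x, φ_2 = x^2.
G =
  [2, 0, 2/3]
  [0, 2/3, 0]
  [2/3, 0, 2/5],
b = (-26/5, -6/5, -206/105).
Solving gives a_0 = -76/35, a_1 = -9/5, a_2 = -9/7, so
  g(x) = -9*x^2/7 - 9*x/5 - 76/35.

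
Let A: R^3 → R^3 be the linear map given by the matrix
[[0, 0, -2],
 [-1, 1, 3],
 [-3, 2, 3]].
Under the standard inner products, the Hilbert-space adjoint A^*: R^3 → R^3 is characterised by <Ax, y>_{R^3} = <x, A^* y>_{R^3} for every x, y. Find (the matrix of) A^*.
A^* = A^T =
[[0, -1, -3],
 [0, 1, 2],
 [-2, 3, 3]]

For real matrices with standard dot products, the defining identity <Ax, y> = <x, A^* y> gives (Ax)^T y = x^T (A^*) y, i.e. x^T A^T y = x^T (A^*) y. Since this holds for all x, y, we must have A^* = A^T. Therefore
A^* =
[[0, -1, -3],
 [0, 1, 2],
 [-2, 3, 3]].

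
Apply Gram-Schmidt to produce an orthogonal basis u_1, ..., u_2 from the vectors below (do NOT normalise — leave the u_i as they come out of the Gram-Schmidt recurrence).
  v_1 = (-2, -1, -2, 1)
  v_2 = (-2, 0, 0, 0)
Orthogonal basis:
  u_1 = (-2, -1, -2, 1)
  u_2 = (-6/5, 2/5, 4/5, -2/5)

Apply the Gram-Schmidt recurrence
  u_1 = v_1
  u_i = v_i − Σ_{j<i} ((v_i · u_j) / (u_j · u_j)) · u_j.

Step by step this gives:
  u_1 = (-2, -1, -2, 1)
  u_2 = (-6/5, 2/5, 4/5, -2/5)

Orthogonality check:
  u_2 · u_1 = 0 (should be 0)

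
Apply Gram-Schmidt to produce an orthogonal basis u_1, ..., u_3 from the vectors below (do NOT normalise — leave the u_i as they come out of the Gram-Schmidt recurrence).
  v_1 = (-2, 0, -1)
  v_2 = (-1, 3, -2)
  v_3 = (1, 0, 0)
Orthogonal basis:
  u_1 = (-2, 0, -1)
  u_2 = (3/5, 3, -6/5)
  u_3 = (1/6, -1/6, -1/3)

Apply the Gram-Schmidt recurrence
  u_1 = v_1
  u_i = v_i − Σ_{j<i} ((v_i · u_j) / (u_j · u_j)) · u_j.

Step by step this gives:
  u_1 = (-2, 0, -1)
  u_2 = (3/5, 3, -6/5)
  u_3 = (1/6, -1/6, -1/3)

Orthogonality check:
  u_2 · u_1 = 0 (should be 0)
  u_3 · u_1 = 0 (should be 0)
  u_3 · u_2 = 0 (should be 0)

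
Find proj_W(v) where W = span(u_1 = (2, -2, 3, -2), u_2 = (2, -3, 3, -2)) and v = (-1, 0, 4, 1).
proj_W(v) = (16/17, 0, 24/17, -16/17)

Set up U = [u_1 | ... | u_2] ∈ R^(4×2). The projector onto W = col(U) is P = U (U^T U)^(-1) U^T.
Compute U^T U =
  [21, 23]
  [23, 26],
and U^T v = (8, 8).
Solve U^T U · c = U^T v for the coefficients: c = (24/17, -16/17). The projection is proj_W(v) = U c.
Check: (v - proj_W(v)) · u_1 = 0  (should be 0).
Check: (v - proj_W(v)) · u_2 = 0  (should be 0).
Result: proj_W(v) = (16/17, 0, 24/17, -16/17).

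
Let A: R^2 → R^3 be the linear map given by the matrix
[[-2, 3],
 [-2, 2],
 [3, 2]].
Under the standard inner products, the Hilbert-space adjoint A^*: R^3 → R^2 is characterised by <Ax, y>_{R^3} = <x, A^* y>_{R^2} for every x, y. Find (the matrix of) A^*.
A^* = A^T =
[[-2, -2, 3],
 [3, 2, 2]]

For real matrices with standard dot products, the defining identity <Ax, y> = <x, A^* y> gives (Ax)^T y = x^T (A^*) y, i.e. x^T A^T y = x^T (A^*) y. Since this holds for all x, y, we must have A^* = A^T. Therefore
A^* =
[[-2, -2, 3],
 [3, 2, 2]].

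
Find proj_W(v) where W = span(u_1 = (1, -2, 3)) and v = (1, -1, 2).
proj_W(v) = (9/14, -9/7, 27/14)

Set up U = [u_1 | ... | u_1] ∈ R^(3×1). The projector onto W = col(U) is P = U (U^T U)^(-1) U^T.
Compute U^T U =
  [14],
and U^T v = (9).
Solve U^T U · c = U^T v for the coefficients: c = (9/14). The projection is proj_W(v) = U c.
Check: (v - proj_W(v)) · u_1 = 0  (should be 0).
Result: proj_W(v) = (9/14, -9/7, 27/14).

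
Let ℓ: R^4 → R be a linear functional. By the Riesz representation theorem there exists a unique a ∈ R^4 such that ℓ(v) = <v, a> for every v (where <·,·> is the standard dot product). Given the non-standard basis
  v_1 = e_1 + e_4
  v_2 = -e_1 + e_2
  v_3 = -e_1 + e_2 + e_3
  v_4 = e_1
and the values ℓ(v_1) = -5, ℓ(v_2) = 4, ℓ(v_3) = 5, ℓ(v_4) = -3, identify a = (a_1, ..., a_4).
a = (-3, 1, 1, -2)

Write a = (a_1, ..., a_4) in the standard basis. For each basis vector v_i, ℓ(v_i) = <v_i, a> is a linear equation in the a_j's. Collect the n equations into a matrix system V a = ℓ, where row i of V is v_i (expressed in the standard basis). Since V is invertible (lower-triangular with 1s on the diagonal, up to permutation), solve by back-substitution:
  V =
[[1, 0, 0, 1],
 [-1, 1, 0, 0],
 [-1, 1, 1, 0],
 [1, 0, 0, 0]]
  V a = (-5, 4, 5, -3)
Solving gives a = (-3, 1, 1, -2).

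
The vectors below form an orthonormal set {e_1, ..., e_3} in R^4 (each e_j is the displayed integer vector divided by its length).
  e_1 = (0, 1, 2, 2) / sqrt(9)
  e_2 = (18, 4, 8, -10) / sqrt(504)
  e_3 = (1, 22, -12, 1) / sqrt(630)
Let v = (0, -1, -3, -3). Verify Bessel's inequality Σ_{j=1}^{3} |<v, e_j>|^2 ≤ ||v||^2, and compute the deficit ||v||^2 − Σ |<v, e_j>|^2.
Σ |<v, e_j>|^2 = 854/45; ||v||^2 = 19; deficit = 1/45

Write each e_j = u_j / sqrt(<u_j, u_j>) where u_j is the displayed integer vector. Then <v, e_j> = <v, u_j> / sqrt(<u_j, u_j>), so |<v, e_j>|^2 = <v, u_j>^2 / <u_j, u_j>.
Coefficients: <v, e_1> = -13/sqrt(9), <v, e_2> = 2/sqrt(504), <v, e_3> = 11/sqrt(630).
Square and sum: Σ |<v, e_j>|^2 = 854/45.
Compute ||v||^2 = v·v = 19.
Deficit = 19 − 854/45 = 1/45 ≥ 0, confirming Bessel's inequality. (The deficit equals ||v − Σ <v,e_j> e_j||^2, the squared distance from v to span{e_j}.)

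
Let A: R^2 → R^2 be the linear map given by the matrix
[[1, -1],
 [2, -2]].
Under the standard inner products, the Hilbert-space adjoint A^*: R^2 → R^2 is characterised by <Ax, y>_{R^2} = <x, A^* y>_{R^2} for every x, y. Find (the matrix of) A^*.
A^* = A^T =
[[1, 2],
 [-1, -2]]

For real matrices with standard dot products, the defining identity <Ax, y> = <x, A^* y> gives (Ax)^T y = x^T (A^*) y, i.e. x^T A^T y = x^T (A^*) y. Since this holds for all x, y, we must have A^* = A^T. Therefore
A^* =
[[1, 2],
 [-1, -2]].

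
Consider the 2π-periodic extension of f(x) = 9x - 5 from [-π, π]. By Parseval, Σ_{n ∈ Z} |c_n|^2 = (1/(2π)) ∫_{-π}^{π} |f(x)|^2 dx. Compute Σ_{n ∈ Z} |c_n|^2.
Σ |c_n|^2 = 27π^2 + 25

Expand and integrate term by term over [-π, π]:
  ∫ (9x)^2 dx = 81·(2π^3/3); ∫ 2·9·(-5)·x dx = 0 (odd integrand); ∫ (-5)^2 dx = 25·2π.
So (1/(2π)) ∫_{-π}^{π} (9x - 5)^2 dx = 81π^2/3 + 25 = 27π^2 + 25.
Parseval ⇒ Σ |c_n|^2 = 27π^2 + 25.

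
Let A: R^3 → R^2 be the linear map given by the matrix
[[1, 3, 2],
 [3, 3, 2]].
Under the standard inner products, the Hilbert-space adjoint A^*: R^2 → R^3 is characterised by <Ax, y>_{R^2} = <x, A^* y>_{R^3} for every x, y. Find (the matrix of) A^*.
A^* = A^T =
[[1, 3],
 [3, 3],
 [2, 2]]

For real matrices with standard dot products, the defining identity <Ax, y> = <x, A^* y> gives (Ax)^T y = x^T (A^*) y, i.e. x^T A^T y = x^T (A^*) y. Since this holds for all x, y, we must have A^* = A^T. Therefore
A^* =
[[1, 3],
 [3, 3],
 [2, 2]].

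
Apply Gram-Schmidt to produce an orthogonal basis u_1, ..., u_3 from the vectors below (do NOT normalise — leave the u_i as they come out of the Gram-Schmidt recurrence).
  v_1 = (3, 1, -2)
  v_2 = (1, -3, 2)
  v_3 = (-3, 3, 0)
Orthogonal basis:
  u_1 = (3, 1, -2)
  u_2 = (13/7, -19/7, 10/7)
  u_3 = (4/15, 8/15, 2/3)

Apply the Gram-Schmidt recurrence
  u_1 = v_1
  u_i = v_i − Σ_{j<i} ((v_i · u_j) / (u_j · u_j)) · u_j.

Step by step this gives:
  u_1 = (3, 1, -2)
  u_2 = (13/7, -19/7, 10/7)
  u_3 = (4/15, 8/15, 2/3)

Orthogonality check:
  u_2 · u_1 = 0 (should be 0)
  u_3 · u_1 = 0 (should be 0)
  u_3 · u_2 = 0 (should be 0)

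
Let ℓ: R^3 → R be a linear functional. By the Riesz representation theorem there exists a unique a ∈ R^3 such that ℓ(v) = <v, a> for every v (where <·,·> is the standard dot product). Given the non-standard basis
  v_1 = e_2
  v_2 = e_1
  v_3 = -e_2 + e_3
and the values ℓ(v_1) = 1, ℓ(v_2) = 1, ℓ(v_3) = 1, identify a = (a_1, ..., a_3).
a = (1, 1, 2)

Write a = (a_1, ..., a_3) in the standard basis. For each basis vector v_i, ℓ(v_i) = <v_i, a> is a linear equation in the a_j's. Collect the n equations into a matrix system V a = ℓ, where row i of V is v_i (expressed in the standard basis). Since V is invertible (lower-triangular with 1s on the diagonal, up to permutation), solve by back-substitution:
  V =
[[0, 1, 0],
 [1, 0, 0],
 [0, -1, 1]]
  V a = (1, 1, 1)
Solving gives a = (1, 1, 2).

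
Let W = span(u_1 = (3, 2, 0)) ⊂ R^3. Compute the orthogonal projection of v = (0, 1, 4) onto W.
proj_W(v) = (6/13, 4/13, 0)

Set up U = [u_1 | ... | u_1] ∈ R^(3×1). The projector onto W = col(U) is P = U (U^T U)^(-1) U^T.
Compute U^T U =
  [13],
and U^T v = (2).
Solve U^T U · c = U^T v for the coefficients: c = (2/13). The projection is proj_W(v) = U c.
Check: (v - proj_W(v)) · u_1 = 0  (should be 0).
Result: proj_W(v) = (6/13, 4/13, 0).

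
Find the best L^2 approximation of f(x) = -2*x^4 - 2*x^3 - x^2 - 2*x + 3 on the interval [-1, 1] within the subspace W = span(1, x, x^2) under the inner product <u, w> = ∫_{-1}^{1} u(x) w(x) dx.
g(x) = -19*x^2/7 - 16*x/5 + 111/35

The best approximation g ∈ W is the orthogonal projection of f onto W. Writing g = a_0 + a_1 x + a_2 x^2, the coefficients solve the normal equations G · a = b where
  G_{ij} = <φ_i, φ_j> and b_i = <f, φ_i>, with φ_0 = 1, φ_1 = x, φ_2 = x^2.
G =
  [2, 0, 2/3]
  [0, 2/3, 0]
  [2/3, 0, 2/5],
b = (68/15, -32/15, 36/35).
Solving gives a_0 = 111/35, a_1 = -16/5, a_2 = -19/7, so
  g(x) = -19*x^2/7 - 16*x/5 + 111/35.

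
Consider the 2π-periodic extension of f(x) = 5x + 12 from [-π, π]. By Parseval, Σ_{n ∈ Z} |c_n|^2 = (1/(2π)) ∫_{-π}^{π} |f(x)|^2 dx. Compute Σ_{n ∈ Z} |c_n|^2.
Σ |c_n|^2 = 25π^2/3 + 144

Expand and integrate term by term over [-π, π]:
  ∫ (5x)^2 dx = 25·(2π^3/3); ∫ 2·5·(12)·x dx = 0 (odd integrand); ∫ 12^2 dx = 144·2π.
So (1/(2π)) ∫_{-π}^{π} (5x + 12)^2 dx = 25π^2/3 + 144 = 25π^2/3 + 144.
Parseval ⇒ Σ |c_n|^2 = 25π^2/3 + 144.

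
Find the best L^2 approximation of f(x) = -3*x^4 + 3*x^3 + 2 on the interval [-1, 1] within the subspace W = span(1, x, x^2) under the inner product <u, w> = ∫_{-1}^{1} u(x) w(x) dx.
g(x) = -18*x^2/7 + 9*x/5 + 79/35

The best approximation g ∈ W is the orthogonal projection of f onto W. Writing g = a_0 + a_1 x + a_2 x^2, the coefficients solve the normal equations G · a = b where
  G_{ij} = <φ_i, φ_j> and b_i = <f, φ_i>, with φ_0 = 1, φ_1 = x, φ_2 = x^2.
G =
  [2, 0, 2/3]
  [0, 2/3, 0]
  [2/3, 0, 2/5],
b = (14/5, 6/5, 10/21).
Solving gives a_0 = 79/35, a_1 = 9/5, a_2 = -18/7, so
  g(x) = -18*x^2/7 + 9*x/5 + 79/35.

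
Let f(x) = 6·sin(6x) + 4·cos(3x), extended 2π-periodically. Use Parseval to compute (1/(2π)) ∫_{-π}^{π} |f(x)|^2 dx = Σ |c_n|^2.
Σ |c_n|^2 = 26

Expand |f|^2 and use orthogonality of {sin(nx), cos(mx)} on [-π, π]:
  ∫_{-π}^{π} sin(nx)^2 dx = π, ∫ cos(mx)^2 dx = π, and cross terms integrate to 0.
So ∫_{-π}^{π} f(x)^2 dx = 6^2 · π + 4^2 · π = (36 + 16)π.
Divide by 2π: (36 + 16)/2 = 26.
By Parseval, this equals Σ |c_n|^2.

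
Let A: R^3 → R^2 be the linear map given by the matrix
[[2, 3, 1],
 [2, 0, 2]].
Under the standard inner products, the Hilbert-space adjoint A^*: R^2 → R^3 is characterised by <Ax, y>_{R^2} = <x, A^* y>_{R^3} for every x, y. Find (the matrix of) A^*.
A^* = A^T =
[[2, 2],
 [3, 0],
 [1, 2]]

For real matrices with standard dot products, the defining identity <Ax, y> = <x, A^* y> gives (Ax)^T y = x^T (A^*) y, i.e. x^T A^T y = x^T (A^*) y. Since this holds for all x, y, we must have A^* = A^T. Therefore
A^* =
[[2, 2],
 [3, 0],
 [1, 2]].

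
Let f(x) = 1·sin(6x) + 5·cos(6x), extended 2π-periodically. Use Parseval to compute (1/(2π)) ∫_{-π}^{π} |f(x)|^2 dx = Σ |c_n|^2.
Σ |c_n|^2 = 13

Expand |f|^2 and use orthogonality of {sin(nx), cos(mx)} on [-π, π]:
  ∫_{-π}^{π} sin(nx)^2 dx = π, ∫ cos(mx)^2 dx = π, and cross terms integrate to 0.
So ∫_{-π}^{π} f(x)^2 dx = 1^2 · π + 5^2 · π = (1 + 25)π.
Divide by 2π: (1 + 25)/2 = 13.
By Parseval, this equals Σ |c_n|^2.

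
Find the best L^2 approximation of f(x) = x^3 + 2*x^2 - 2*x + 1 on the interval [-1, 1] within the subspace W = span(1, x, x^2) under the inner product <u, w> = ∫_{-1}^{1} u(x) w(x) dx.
g(x) = 2*x^2 - 7*x/5 + 1

The best approximation g ∈ W is the orthogonal projection of f onto W. Writing g = a_0 + a_1 x + a_2 x^2, the coefficients solve the normal equations G · a = b where
  G_{ij} = <φ_i, φ_j> and b_i = <f, φ_i>, with φ_0 = 1, φ_1 = x, φ_2 = x^2.
G =
  [2, 0, 2/3]
  [0, 2/3, 0]
  [2/3, 0, 2/5],
b = (10/3, -14/15, 22/15).
Solving gives a_0 = 1, a_1 = -7/5, a_2 = 2, so
  g(x) = 2*x^2 - 7*x/5 + 1.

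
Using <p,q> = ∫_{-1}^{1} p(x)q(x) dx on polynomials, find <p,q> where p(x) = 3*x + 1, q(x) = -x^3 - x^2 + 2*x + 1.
<p,q> = 62/15

Expand the product: p(x)·q(x) = -3*x^4 - 4*x^3 + 5*x^2 + 5*x + 1.
∫_{-1}^{1} of each monomial x^k gives [2/(k+1) if k even, 0 if k odd]. Integrating term-by-term (or equivalently evaluating the antiderivative F(x) = -3*x^5/5 - x^4 + 5*x^3/3 + 5*x^2/2 + x at the endpoints):
  F(1) − F(−1) = 107/30 − (-17/30) = 62/15.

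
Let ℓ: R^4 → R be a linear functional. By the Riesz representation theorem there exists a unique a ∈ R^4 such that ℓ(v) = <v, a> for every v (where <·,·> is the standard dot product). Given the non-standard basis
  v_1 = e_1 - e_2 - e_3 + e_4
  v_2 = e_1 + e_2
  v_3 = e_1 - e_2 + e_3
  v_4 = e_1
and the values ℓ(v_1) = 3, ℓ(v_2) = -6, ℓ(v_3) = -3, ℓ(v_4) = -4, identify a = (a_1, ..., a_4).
a = (-4, -2, -1, 4)

Write a = (a_1, ..., a_4) in the standard basis. For each basis vector v_i, ℓ(v_i) = <v_i, a> is a linear equation in the a_j's. Collect the n equations into a matrix system V a = ℓ, where row i of V is v_i (expressed in the standard basis). Since V is invertible (lower-triangular with 1s on the diagonal, up to permutation), solve by back-substitution:
  V =
[[1, -1, -1, 1],
 [1, 1, 0, 0],
 [1, -1, 1, 0],
 [1, 0, 0, 0]]
  V a = (3, -6, -3, -4)
Solving gives a = (-4, -2, -1, 4).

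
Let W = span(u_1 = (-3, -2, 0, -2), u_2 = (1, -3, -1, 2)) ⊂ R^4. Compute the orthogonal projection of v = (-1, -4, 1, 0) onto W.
proj_W(v) = (-172/127, -893/254, -181/254, 6/127)

Set up U = [u_1 | ... | u_2] ∈ R^(4×2). The projector onto W = col(U) is P = U (U^T U)^(-1) U^T.
Compute U^T U =
  [17, -1]
  [-1, 15],
and U^T v = (11, 10).
Solve U^T U · c = U^T v for the coefficients: c = (175/254, 181/254). The projection is proj_W(v) = U c.
Check: (v - proj_W(v)) · u_1 = 0  (should be 0).
Check: (v - proj_W(v)) · u_2 = 0  (should be 0).
Result: proj_W(v) = (-172/127, -893/254, -181/254, 6/127).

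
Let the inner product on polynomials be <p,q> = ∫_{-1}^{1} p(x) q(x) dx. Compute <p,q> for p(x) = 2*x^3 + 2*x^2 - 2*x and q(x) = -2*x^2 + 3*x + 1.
<p,q> = -28/15

Expand the product: p(x)·q(x) = -4*x^5 + 2*x^4 + 12*x^3 - 4*x^2 - 2*x.
∫_{-1}^{1} of each monomial x^k gives [2/(k+1) if k even, 0 if k odd]. Integrating term-by-term (or equivalently evaluating the antiderivative F(x) = -2*x^6/3 + 2*x^5/5 + 3*x^4 - 4*x^3/3 - x^2 at the endpoints):
  F(1) − F(−1) = 2/5 − (34/15) = -28/15.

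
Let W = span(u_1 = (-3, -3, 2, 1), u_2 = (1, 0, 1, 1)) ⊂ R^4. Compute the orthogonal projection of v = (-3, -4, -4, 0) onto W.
proj_W(v) = (-278/69, -39/23, -83/69, -122/69)

Set up U = [u_1 | ... | u_2] ∈ R^(4×2). The projector onto W = col(U) is P = U (U^T U)^(-1) U^T.
Compute U^T U =
  [23, 0]
  [0, 3],
and U^T v = (13, -7).
Solve U^T U · c = U^T v for the coefficients: c = (13/23, -7/3). The projection is proj_W(v) = U c.
Check: (v - proj_W(v)) · u_1 = 0  (should be 0).
Check: (v - proj_W(v)) · u_2 = 0  (should be 0).
Result: proj_W(v) = (-278/69, -39/23, -83/69, -122/69).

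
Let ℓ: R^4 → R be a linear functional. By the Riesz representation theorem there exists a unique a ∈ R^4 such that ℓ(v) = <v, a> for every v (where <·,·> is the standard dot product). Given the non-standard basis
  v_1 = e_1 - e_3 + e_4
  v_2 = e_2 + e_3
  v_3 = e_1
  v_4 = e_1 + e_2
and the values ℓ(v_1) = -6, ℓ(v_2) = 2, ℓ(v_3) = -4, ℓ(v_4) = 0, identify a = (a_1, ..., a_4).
a = (-4, 4, -2, -4)

Write a = (a_1, ..., a_4) in the standard basis. For each basis vector v_i, ℓ(v_i) = <v_i, a> is a linear equation in the a_j's. Collect the n equations into a matrix system V a = ℓ, where row i of V is v_i (expressed in the standard basis). Since V is invertible (lower-triangular with 1s on the diagonal, up to permutation), solve by back-substitution:
  V =
[[1, 0, -1, 1],
 [0, 1, 1, 0],
 [1, 0, 0, 0],
 [1, 1, 0, 0]]
  V a = (-6, 2, -4, 0)
Solving gives a = (-4, 4, -2, -4).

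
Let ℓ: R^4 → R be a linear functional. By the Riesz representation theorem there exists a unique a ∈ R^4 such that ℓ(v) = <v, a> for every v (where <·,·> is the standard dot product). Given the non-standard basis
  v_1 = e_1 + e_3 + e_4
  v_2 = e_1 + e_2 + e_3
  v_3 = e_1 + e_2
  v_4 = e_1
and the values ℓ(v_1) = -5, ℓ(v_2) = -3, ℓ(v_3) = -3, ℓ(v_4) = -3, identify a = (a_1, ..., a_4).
a = (-3, 0, 0, -2)

Write a = (a_1, ..., a_4) in the standard basis. For each basis vector v_i, ℓ(v_i) = <v_i, a> is a linear equation in the a_j's. Collect the n equations into a matrix system V a = ℓ, where row i of V is v_i (expressed in the standard basis). Since V is invertible (lower-triangular with 1s on the diagonal, up to permutation), solve by back-substitution:
  V =
[[1, 0, 1, 1],
 [1, 1, 1, 0],
 [1, 1, 0, 0],
 [1, 0, 0, 0]]
  V a = (-5, -3, -3, -3)
Solving gives a = (-3, 0, 0, -2).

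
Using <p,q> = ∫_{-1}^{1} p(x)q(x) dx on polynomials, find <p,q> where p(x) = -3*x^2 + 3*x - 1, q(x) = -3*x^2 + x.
<p,q> = 38/5

Expand the product: p(x)·q(x) = 9*x^4 - 12*x^3 + 6*x^2 - x.
∫_{-1}^{1} of each monomial x^k gives [2/(k+1) if k even, 0 if k odd]. Integrating term-by-term (or equivalently evaluating the antiderivative F(x) = 9*x^5/5 - 3*x^4 + 2*x^3 - x^2/2 at the endpoints):
  F(1) − F(−1) = 3/10 − (-73/10) = 38/5.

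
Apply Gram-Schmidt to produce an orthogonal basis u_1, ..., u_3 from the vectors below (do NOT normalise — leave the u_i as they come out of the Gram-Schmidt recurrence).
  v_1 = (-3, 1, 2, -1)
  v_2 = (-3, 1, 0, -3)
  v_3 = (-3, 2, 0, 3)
Orthogonal basis:
  u_1 = (-3, 1, 2, -1)
  u_2 = (-2/5, 2/15, -26/15, -32/15)
  u_3 = (-48/29, 45/29, -63/29, 63/29)

Apply the Gram-Schmidt recurrence
  u_1 = v_1
  u_i = v_i − Σ_{j<i} ((v_i · u_j) / (u_j · u_j)) · u_j.

Step by step this gives:
  u_1 = (-3, 1, 2, -1)
  u_2 = (-2/5, 2/15, -26/15, -32/15)
  u_3 = (-48/29, 45/29, -63/29, 63/29)

Orthogonality check:
  u_2 · u_1 = 0 (should be 0)
  u_3 · u_1 = 0 (should be 0)
  u_3 · u_2 = 0 (should be 0)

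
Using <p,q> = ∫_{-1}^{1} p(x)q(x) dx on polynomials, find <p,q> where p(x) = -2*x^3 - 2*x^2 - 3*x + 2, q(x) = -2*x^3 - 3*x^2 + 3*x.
<p,q> = -226/35

Expand the product: p(x)·q(x) = 4*x^6 + 10*x^5 + 6*x^4 - x^3 - 15*x^2 + 6*x.
∫_{-1}^{1} of each monomial x^k gives [2/(k+1) if k even, 0 if k odd]. Integrating term-by-term (or equivalently evaluating the antiderivative F(x) = 4*x^7/7 + 5*x^6/3 + 6*x^5/5 - x^4/4 - 5*x^3 + 3*x^2 at the endpoints):
  F(1) − F(−1) = 499/420 − (3211/420) = -226/35.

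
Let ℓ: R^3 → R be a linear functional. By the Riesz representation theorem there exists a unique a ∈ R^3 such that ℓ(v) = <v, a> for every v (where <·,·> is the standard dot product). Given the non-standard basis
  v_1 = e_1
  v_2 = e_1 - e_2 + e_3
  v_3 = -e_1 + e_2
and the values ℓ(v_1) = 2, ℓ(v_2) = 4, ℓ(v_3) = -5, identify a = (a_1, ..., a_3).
a = (2, -3, -1)

Write a = (a_1, ..., a_3) in the standard basis. For each basis vector v_i, ℓ(v_i) = <v_i, a> is a linear equation in the a_j's. Collect the n equations into a matrix system V a = ℓ, where row i of V is v_i (expressed in the standard basis). Since V is invertible (lower-triangular with 1s on the diagonal, up to permutation), solve by back-substitution:
  V =
[[1, 0, 0],
 [1, -1, 1],
 [-1, 1, 0]]
  V a = (2, 4, -5)
Solving gives a = (2, -3, -1).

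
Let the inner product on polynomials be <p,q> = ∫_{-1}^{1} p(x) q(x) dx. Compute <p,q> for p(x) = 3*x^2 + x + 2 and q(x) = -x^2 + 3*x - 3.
<p,q> = -278/15

Expand the product: p(x)·q(x) = -3*x^4 + 8*x^3 - 8*x^2 + 3*x - 6.
∫_{-1}^{1} of each monomial x^k gives [2/(k+1) if k even, 0 if k odd]. Integrating term-by-term (or equivalently evaluating the antiderivative F(x) = -3*x^5/5 + 2*x^4 - 8*x^3/3 + 3*x^2/2 - 6*x at the endpoints):
  F(1) − F(−1) = -173/30 − (383/30) = -278/15.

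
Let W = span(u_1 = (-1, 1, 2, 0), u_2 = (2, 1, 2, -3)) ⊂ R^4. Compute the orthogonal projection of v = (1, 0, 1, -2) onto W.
proj_W(v) = (14/11, 5/11, 10/11, -19/11)

Set up U = [u_1 | ... | u_2] ∈ R^(4×2). The projector onto W = col(U) is P = U (U^T U)^(-1) U^T.
Compute U^T U =
  [6, 3]
  [3, 18],
and U^T v = (1, 10).
Solve U^T U · c = U^T v for the coefficients: c = (-4/33, 19/33). The projection is proj_W(v) = U c.
Check: (v - proj_W(v)) · u_1 = 0  (should be 0).
Check: (v - proj_W(v)) · u_2 = 0  (should be 0).
Result: proj_W(v) = (14/11, 5/11, 10/11, -19/11).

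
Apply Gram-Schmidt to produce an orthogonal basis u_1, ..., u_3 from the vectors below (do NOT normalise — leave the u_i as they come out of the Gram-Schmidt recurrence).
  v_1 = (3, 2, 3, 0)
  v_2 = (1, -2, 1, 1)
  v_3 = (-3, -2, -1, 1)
Orthogonal basis:
  u_1 = (3, 2, 3, 0)
  u_2 = (8/11, -24/11, 8/11, 1)
  u_3 = (-27/25, 6/25, 23/25, 16/25)

Apply the Gram-Schmidt recurrence
  u_1 = v_1
  u_i = v_i − Σ_{j<i} ((v_i · u_j) / (u_j · u_j)) · u_j.

Step by step this gives:
  u_1 = (3, 2, 3, 0)
  u_2 = (8/11, -24/11, 8/11, 1)
  u_3 = (-27/25, 6/25, 23/25, 16/25)

Orthogonality check:
  u_2 · u_1 = 0 (should be 0)
  u_3 · u_1 = 0 (should be 0)
  u_3 · u_2 = 0 (should be 0)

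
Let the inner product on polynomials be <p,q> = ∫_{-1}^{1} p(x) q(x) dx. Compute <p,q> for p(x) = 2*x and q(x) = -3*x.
<p,q> = -4

Expand the product: p(x)·q(x) = -6*x^2.
∫_{-1}^{1} of each monomial x^k gives [2/(k+1) if k even, 0 if k odd]. Integrating term-by-term (or equivalently evaluating the antiderivative F(x) = -2*x^3 at the endpoints):
  F(1) − F(−1) = -2 − (2) = -4.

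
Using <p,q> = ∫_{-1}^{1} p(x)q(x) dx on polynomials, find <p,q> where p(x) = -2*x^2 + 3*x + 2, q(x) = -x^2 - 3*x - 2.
<p,q> = -178/15

Expand the product: p(x)·q(x) = 2*x^4 + 3*x^3 - 7*x^2 - 12*x - 4.
∫_{-1}^{1} of each monomial x^k gives [2/(k+1) if k even, 0 if k odd]. Integrating term-by-term (or equivalently evaluating the antiderivative F(x) = 2*x^5/5 + 3*x^4/4 - 7*x^3/3 - 6*x^2 - 4*x at the endpoints):
  F(1) − F(−1) = -671/60 − (41/60) = -178/15.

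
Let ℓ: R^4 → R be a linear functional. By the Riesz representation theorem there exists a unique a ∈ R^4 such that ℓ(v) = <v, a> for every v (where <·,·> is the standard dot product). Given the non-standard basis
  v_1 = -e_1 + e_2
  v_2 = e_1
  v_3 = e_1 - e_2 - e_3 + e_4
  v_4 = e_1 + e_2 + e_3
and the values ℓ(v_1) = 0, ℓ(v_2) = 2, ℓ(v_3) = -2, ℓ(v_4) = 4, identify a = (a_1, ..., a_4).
a = (2, 2, 0, -2)

Write a = (a_1, ..., a_4) in the standard basis. For each basis vector v_i, ℓ(v_i) = <v_i, a> is a linear equation in the a_j's. Collect the n equations into a matrix system V a = ℓ, where row i of V is v_i (expressed in the standard basis). Since V is invertible (lower-triangular with 1s on the diagonal, up to permutation), solve by back-substitution:
  V =
[[-1, 1, 0, 0],
 [1, 0, 0, 0],
 [1, -1, -1, 1],
 [1, 1, 1, 0]]
  V a = (0, 2, -2, 4)
Solving gives a = (2, 2, 0, -2).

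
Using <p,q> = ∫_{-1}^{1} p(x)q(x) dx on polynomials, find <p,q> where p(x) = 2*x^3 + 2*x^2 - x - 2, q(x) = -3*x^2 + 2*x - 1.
<p,q> = 68/15

Expand the product: p(x)·q(x) = -6*x^5 - 2*x^4 + 5*x^3 + 2*x^2 - 3*x + 2.
∫_{-1}^{1} of each monomial x^k gives [2/(k+1) if k even, 0 if k odd]. Integrating term-by-term (or equivalently evaluating the antiderivative F(x) = -x^6 - 2*x^5/5 + 5*x^4/4 + 2*x^3/3 - 3*x^2/2 + 2*x at the endpoints):
  F(1) − F(−1) = 61/60 − (-211/60) = 68/15.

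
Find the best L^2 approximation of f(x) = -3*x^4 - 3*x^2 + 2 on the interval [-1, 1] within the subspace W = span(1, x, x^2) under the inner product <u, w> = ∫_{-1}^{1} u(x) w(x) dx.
g(x) = 79/35 - 39*x^2/7

The best approximation g ∈ W is the orthogonal projection of f onto W. Writing g = a_0 + a_1 x + a_2 x^2, the coefficients solve the normal equations G · a = b where
  G_{ij} = <φ_i, φ_j> and b_i = <f, φ_i>, with φ_0 = 1, φ_1 = x, φ_2 = x^2.
G =
  [2, 0, 2/3]
  [0, 2/3, 0]
  [2/3, 0, 2/5],
b = (4/5, 0, -76/105).
Solving gives a_0 = 79/35, a_1 = 0, a_2 = -39/7, so
  g(x) = 79/35 - 39*x^2/7.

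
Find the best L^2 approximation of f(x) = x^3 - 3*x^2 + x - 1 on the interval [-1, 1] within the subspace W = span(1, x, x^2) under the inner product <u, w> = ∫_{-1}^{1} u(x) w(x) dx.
g(x) = -3*x^2 + 8*x/5 - 1

The best approximation g ∈ W is the orthogonal projection of f onto W. Writing g = a_0 + a_1 x + a_2 x^2, the coefficients solve the normal equations G · a = b where
  G_{ij} = <φ_i, φ_j> and b_i = <f, φ_i>, with φ_0 = 1, φ_1 = x, φ_2 = x^2.
G =
  [2, 0, 2/3]
  [0, 2/3, 0]
  [2/3, 0, 2/5],
b = (-4, 16/15, -28/15).
Solving gives a_0 = -1, a_1 = 8/5, a_2 = -3, so
  g(x) = -3*x^2 + 8*x/5 - 1.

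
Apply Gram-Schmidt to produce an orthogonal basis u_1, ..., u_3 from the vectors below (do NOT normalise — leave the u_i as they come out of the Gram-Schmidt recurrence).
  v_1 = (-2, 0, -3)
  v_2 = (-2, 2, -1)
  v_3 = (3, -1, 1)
Orthogonal basis:
  u_1 = (-2, 0, -3)
  u_2 = (-12/13, 2, 8/13)
  u_3 = (15/17, 10/17, -10/17)

Apply the Gram-Schmidt recurrence
  u_1 = v_1
  u_i = v_i − Σ_{j<i} ((v_i · u_j) / (u_j · u_j)) · u_j.

Step by step this gives:
  u_1 = (-2, 0, -3)
  u_2 = (-12/13, 2, 8/13)
  u_3 = (15/17, 10/17, -10/17)

Orthogonality check:
  u_2 · u_1 = 0 (should be 0)
  u_3 · u_1 = 0 (should be 0)
  u_3 · u_2 = 0 (should be 0)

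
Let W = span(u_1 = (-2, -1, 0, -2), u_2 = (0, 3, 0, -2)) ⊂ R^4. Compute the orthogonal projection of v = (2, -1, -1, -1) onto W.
proj_W(v) = (6/29, -3/29, 0, 10/29)

Set up U = [u_1 | ... | u_2] ∈ R^(4×2). The projector onto W = col(U) is P = U (U^T U)^(-1) U^T.
Compute U^T U =
  [9, 1]
  [1, 13],
and U^T v = (-1, -1).
Solve U^T U · c = U^T v for the coefficients: c = (-3/29, -2/29). The projection is proj_W(v) = U c.
Check: (v - proj_W(v)) · u_1 = 0  (should be 0).
Check: (v - proj_W(v)) · u_2 = 0  (should be 0).
Result: proj_W(v) = (6/29, -3/29, 0, 10/29).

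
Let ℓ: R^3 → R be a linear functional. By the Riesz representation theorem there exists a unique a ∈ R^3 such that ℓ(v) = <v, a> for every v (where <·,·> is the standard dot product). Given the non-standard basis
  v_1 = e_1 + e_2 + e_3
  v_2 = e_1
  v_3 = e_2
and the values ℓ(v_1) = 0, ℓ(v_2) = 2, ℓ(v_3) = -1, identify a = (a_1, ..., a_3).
a = (2, -1, -1)

Write a = (a_1, ..., a_3) in the standard basis. For each basis vector v_i, ℓ(v_i) = <v_i, a> is a linear equation in the a_j's. Collect the n equations into a matrix system V a = ℓ, where row i of V is v_i (expressed in the standard basis). Since V is invertible (lower-triangular with 1s on the diagonal, up to permutation), solve by back-substitution:
  V =
[[1, 1, 1],
 [1, 0, 0],
 [0, 1, 0]]
  V a = (0, 2, -1)
Solving gives a = (2, -1, -1).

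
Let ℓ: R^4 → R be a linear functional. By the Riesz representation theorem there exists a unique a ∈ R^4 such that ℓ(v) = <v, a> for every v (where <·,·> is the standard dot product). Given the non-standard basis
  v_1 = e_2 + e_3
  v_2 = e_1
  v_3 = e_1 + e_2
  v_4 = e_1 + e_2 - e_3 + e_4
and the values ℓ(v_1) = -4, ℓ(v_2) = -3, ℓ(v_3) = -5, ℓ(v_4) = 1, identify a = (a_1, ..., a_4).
a = (-3, -2, -2, 4)

Write a = (a_1, ..., a_4) in the standard basis. For each basis vector v_i, ℓ(v_i) = <v_i, a> is a linear equation in the a_j's. Collect the n equations into a matrix system V a = ℓ, where row i of V is v_i (expressed in the standard basis). Since V is invertible (lower-triangular with 1s on the diagonal, up to permutation), solve by back-substitution:
  V =
[[0, 1, 1, 0],
 [1, 0, 0, 0],
 [1, 1, 0, 0],
 [1, 1, -1, 1]]
  V a = (-4, -3, -5, 1)
Solving gives a = (-3, -2, -2, 4).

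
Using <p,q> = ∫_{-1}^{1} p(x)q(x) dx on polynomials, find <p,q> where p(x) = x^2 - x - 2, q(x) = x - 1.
<p,q> = 8/3

Expand the product: p(x)·q(x) = x^3 - 2*x^2 - x + 2.
∫_{-1}^{1} of each monomial x^k gives [2/(k+1) if k even, 0 if k odd]. Integrating term-by-term (or equivalently evaluating the antiderivative F(x) = x^4/4 - 2*x^3/3 - x^2/2 + 2*x at the endpoints):
  F(1) − F(−1) = 13/12 − (-19/12) = 8/3.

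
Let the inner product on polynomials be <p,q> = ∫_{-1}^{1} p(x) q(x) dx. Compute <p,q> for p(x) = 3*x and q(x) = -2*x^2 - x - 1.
<p,q> = -2

Expand the product: p(x)·q(x) = -6*x^3 - 3*x^2 - 3*x.
∫_{-1}^{1} of each monomial x^k gives [2/(k+1) if k even, 0 if k odd]. Integrating term-by-term (or equivalently evaluating the antiderivative F(x) = -3*x^4/2 - x^3 - 3*x^2/2 at the endpoints):
  F(1) − F(−1) = -4 − (-2) = -2.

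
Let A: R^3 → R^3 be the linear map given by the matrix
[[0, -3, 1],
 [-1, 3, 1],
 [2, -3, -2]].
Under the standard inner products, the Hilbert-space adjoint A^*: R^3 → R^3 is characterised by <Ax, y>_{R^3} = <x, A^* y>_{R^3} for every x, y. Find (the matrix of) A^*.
A^* = A^T =
[[0, -1, 2],
 [-3, 3, -3],
 [1, 1, -2]]

For real matrices with standard dot products, the defining identity <Ax, y> = <x, A^* y> gives (Ax)^T y = x^T (A^*) y, i.e. x^T A^T y = x^T (A^*) y. Since this holds for all x, y, we must have A^* = A^T. Therefore
A^* =
[[0, -1, 2],
 [-3, 3, -3],
 [1, 1, -2]].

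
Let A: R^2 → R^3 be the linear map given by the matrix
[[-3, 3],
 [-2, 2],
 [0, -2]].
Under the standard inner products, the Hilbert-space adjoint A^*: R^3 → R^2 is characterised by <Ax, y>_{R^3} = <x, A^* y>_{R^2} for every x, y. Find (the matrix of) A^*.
A^* = A^T =
[[-3, -2, 0],
 [3, 2, -2]]

For real matrices with standard dot products, the defining identity <Ax, y> = <x, A^* y> gives (Ax)^T y = x^T (A^*) y, i.e. x^T A^T y = x^T (A^*) y. Since this holds for all x, y, we must have A^* = A^T. Therefore
A^* =
[[-3, -2, 0],
 [3, 2, -2]].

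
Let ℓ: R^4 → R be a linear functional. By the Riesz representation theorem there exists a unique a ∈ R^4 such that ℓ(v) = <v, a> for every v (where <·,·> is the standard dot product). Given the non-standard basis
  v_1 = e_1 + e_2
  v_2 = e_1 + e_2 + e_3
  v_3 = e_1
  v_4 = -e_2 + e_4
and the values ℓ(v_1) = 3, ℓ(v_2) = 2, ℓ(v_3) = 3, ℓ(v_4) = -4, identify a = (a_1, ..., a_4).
a = (3, 0, -1, -4)

Write a = (a_1, ..., a_4) in the standard basis. For each basis vector v_i, ℓ(v_i) = <v_i, a> is a linear equation in the a_j's. Collect the n equations into a matrix system V a = ℓ, where row i of V is v_i (expressed in the standard basis). Since V is invertible (lower-triangular with 1s on the diagonal, up to permutation), solve by back-substitution:
  V =
[[1, 1, 0, 0],
 [1, 1, 1, 0],
 [1, 0, 0, 0],
 [0, -1, 0, 1]]
  V a = (3, 2, 3, -4)
Solving gives a = (3, 0, -1, -4).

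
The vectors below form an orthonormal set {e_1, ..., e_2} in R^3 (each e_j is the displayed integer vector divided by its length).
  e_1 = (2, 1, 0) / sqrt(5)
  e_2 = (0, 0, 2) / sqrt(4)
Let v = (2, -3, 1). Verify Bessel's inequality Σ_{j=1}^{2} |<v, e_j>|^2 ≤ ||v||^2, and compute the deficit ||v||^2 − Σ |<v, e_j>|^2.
Σ |<v, e_j>|^2 = 6/5; ||v||^2 = 14; deficit = 64/5

Write each e_j = u_j / sqrt(<u_j, u_j>) where u_j is the displayed integer vector. Then <v, e_j> = <v, u_j> / sqrt(<u_j, u_j>), so |<v, e_j>|^2 = <v, u_j>^2 / <u_j, u_j>.
Coefficients: <v, e_1> = 1/sqrt(5), <v, e_2> = 2/sqrt(4).
Square and sum: Σ |<v, e_j>|^2 = 6/5.
Compute ||v||^2 = v·v = 14.
Deficit = 14 − 6/5 = 64/5 ≥ 0, confirming Bessel's inequality. (The deficit equals ||v − Σ <v,e_j> e_j||^2, the squared distance from v to span{e_j}.)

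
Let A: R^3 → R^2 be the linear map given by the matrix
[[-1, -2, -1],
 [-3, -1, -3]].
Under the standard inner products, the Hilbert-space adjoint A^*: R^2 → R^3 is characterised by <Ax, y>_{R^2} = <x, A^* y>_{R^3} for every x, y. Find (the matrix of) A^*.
A^* = A^T =
[[-1, -3],
 [-2, -1],
 [-1, -3]]

For real matrices with standard dot products, the defining identity <Ax, y> = <x, A^* y> gives (Ax)^T y = x^T (A^*) y, i.e. x^T A^T y = x^T (A^*) y. Since this holds for all x, y, we must have A^* = A^T. Therefore
A^* =
[[-1, -3],
 [-2, -1],
 [-1, -3]].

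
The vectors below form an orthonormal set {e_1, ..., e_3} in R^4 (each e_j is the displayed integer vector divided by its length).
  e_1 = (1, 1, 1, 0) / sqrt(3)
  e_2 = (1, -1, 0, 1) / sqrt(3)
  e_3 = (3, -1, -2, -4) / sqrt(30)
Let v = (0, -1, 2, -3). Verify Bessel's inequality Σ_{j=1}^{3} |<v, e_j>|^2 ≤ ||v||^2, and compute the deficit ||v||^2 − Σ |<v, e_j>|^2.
Σ |<v, e_j>|^2 = 131/30; ||v||^2 = 14; deficit = 289/30

Write each e_j = u_j / sqrt(<u_j, u_j>) where u_j is the displayed integer vector. Then <v, e_j> = <v, u_j> / sqrt(<u_j, u_j>), so |<v, e_j>|^2 = <v, u_j>^2 / <u_j, u_j>.
Coefficients: <v, e_1> = 1/sqrt(3), <v, e_2> = -2/sqrt(3), <v, e_3> = 9/sqrt(30).
Square and sum: Σ |<v, e_j>|^2 = 131/30.
Compute ||v||^2 = v·v = 14.
Deficit = 14 − 131/30 = 289/30 ≥ 0, confirming Bessel's inequality. (The deficit equals ||v − Σ <v,e_j> e_j||^2, the squared distance from v to span{e_j}.)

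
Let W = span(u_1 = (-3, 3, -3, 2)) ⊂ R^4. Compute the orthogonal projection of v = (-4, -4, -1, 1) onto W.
proj_W(v) = (-15/31, 15/31, -15/31, 10/31)

Set up U = [u_1 | ... | u_1] ∈ R^(4×1). The projector onto W = col(U) is P = U (U^T U)^(-1) U^T.
Compute U^T U =
  [31],
and U^T v = (5).
Solve U^T U · c = U^T v for the coefficients: c = (5/31). The projection is proj_W(v) = U c.
Check: (v - proj_W(v)) · u_1 = 0  (should be 0).
Result: proj_W(v) = (-15/31, 15/31, -15/31, 10/31).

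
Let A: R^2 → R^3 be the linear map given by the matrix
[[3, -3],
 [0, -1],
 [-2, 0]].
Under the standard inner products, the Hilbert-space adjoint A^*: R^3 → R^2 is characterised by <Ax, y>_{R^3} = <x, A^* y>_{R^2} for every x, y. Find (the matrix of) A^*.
A^* = A^T =
[[3, 0, -2],
 [-3, -1, 0]]

For real matrices with standard dot products, the defining identity <Ax, y> = <x, A^* y> gives (Ax)^T y = x^T (A^*) y, i.e. x^T A^T y = x^T (A^*) y. Since this holds for all x, y, we must have A^* = A^T. Therefore
A^* =
[[3, 0, -2],
 [-3, -1, 0]].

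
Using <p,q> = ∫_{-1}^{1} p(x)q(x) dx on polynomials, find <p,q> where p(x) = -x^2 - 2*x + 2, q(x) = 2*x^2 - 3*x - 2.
<p,q> = -4/5

Expand the product: p(x)·q(x) = -2*x^4 - x^3 + 12*x^2 - 2*x - 4.
∫_{-1}^{1} of each monomial x^k gives [2/(k+1) if k even, 0 if k odd]. Integrating term-by-term (or equivalently evaluating the antiderivative F(x) = -2*x^5/5 - x^4/4 + 4*x^3 - x^2 - 4*x at the endpoints):
  F(1) − F(−1) = -33/20 − (-17/20) = -4/5.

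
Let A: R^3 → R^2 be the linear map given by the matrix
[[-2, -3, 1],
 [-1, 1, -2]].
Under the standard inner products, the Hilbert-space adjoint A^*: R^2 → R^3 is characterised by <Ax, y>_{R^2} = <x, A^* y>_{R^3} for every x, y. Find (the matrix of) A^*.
A^* = A^T =
[[-2, -1],
 [-3, 1],
 [1, -2]]

For real matrices with standard dot products, the defining identity <Ax, y> = <x, A^* y> gives (Ax)^T y = x^T (A^*) y, i.e. x^T A^T y = x^T (A^*) y. Since this holds for all x, y, we must have A^* = A^T. Therefore
A^* =
[[-2, -1],
 [-3, 1],
 [1, -2]].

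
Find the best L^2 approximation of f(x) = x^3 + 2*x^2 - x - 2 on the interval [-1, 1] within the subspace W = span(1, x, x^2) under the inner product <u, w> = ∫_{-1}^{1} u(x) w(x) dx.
g(x) = 2*x^2 - 2*x/5 - 2

The best approximation g ∈ W is the orthogonal projection of f onto W. Writing g = a_0 + a_1 x + a_2 x^2, the coefficients solve the normal equations G · a = b where
  G_{ij} = <φ_i, φ_j> and b_i = <f, φ_i>, with φ_0 = 1, φ_1 = x, φ_2 = x^2.
G =
  [2, 0, 2/3]
  [0, 2/3, 0]
  [2/3, 0, 2/5],
b = (-8/3, -4/15, -8/15).
Solving gives a_0 = -2, a_1 = -2/5, a_2 = 2, so
  g(x) = 2*x^2 - 2*x/5 - 2.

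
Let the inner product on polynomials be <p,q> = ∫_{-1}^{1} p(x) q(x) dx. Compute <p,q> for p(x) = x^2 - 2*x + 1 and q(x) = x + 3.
<p,q> = 20/3

Expand the product: p(x)·q(x) = x^3 + x^2 - 5*x + 3.
∫_{-1}^{1} of each monomial x^k gives [2/(k+1) if k even, 0 if k odd]. Integrating term-by-term (or equivalently evaluating the antiderivative F(x) = x^4/4 + x^3/3 - 5*x^2/2 + 3*x at the endpoints):
  F(1) − F(−1) = 13/12 − (-67/12) = 20/3.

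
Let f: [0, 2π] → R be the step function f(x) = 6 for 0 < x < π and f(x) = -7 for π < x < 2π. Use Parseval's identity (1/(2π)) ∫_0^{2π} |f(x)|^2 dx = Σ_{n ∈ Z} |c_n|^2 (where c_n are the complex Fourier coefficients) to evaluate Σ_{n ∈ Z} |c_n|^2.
Σ |c_n|^2 = 85/2

Parseval equates the L^2 energy of f (normalised by 1/(2π)) with the ℓ^2 sum of its Fourier coefficients: (1/(2π)) ∫_0^{2π} |f|^2 = Σ |c_n|^2.
Compute the left side: (1/(2π)) [∫_0^π 6^2 dx + ∫_π^{2π} (-7)^2 dx] = (1/(2π)) · (36π + 49π) = (36 + 49)/2 = 85/2.
So Σ_{n ∈ Z} |c_n|^2 = 85/2.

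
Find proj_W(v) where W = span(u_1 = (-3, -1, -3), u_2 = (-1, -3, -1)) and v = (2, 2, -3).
proj_W(v) = (-1/2, 2, -1/2)

Set up U = [u_1 | ... | u_2] ∈ R^(3×2). The projector onto W = col(U) is P = U (U^T U)^(-1) U^T.
Compute U^T U =
  [19, 9]
  [9, 11],
and U^T v = (1, -5).
Solve U^T U · c = U^T v for the coefficients: c = (7/16, -13/16). The projection is proj_W(v) = U c.
Check: (v - proj_W(v)) · u_1 = 0  (should be 0).
Check: (v - proj_W(v)) · u_2 = 0  (should be 0).
Result: proj_W(v) = (-1/2, 2, -1/2).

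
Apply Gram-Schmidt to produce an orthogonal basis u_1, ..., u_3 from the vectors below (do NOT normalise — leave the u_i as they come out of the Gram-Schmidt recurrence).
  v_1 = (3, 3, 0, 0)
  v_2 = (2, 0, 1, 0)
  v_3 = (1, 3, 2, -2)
Orthogonal basis:
  u_1 = (3, 3, 0, 0)
  u_2 = (1, -1, 1, 0)
  u_3 = (-1, 1, 2, -2)

Apply the Gram-Schmidt recurrence
  u_1 = v_1
  u_i = v_i − Σ_{j<i} ((v_i · u_j) / (u_j · u_j)) · u_j.

Step by step this gives:
  u_1 = (3, 3, 0, 0)
  u_2 = (1, -1, 1, 0)
  u_3 = (-1, 1, 2, -2)

Orthogonality check:
  u_2 · u_1 = 0 (should be 0)
  u_3 · u_1 = 0 (should be 0)
  u_3 · u_2 = 0 (should be 0)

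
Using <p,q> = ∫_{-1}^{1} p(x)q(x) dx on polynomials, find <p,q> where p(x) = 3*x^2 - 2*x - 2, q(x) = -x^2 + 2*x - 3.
<p,q> = 52/15

Expand the product: p(x)·q(x) = -3*x^4 + 8*x^3 - 11*x^2 + 2*x + 6.
∫_{-1}^{1} of each monomial x^k gives [2/(k+1) if k even, 0 if k odd]. Integrating term-by-term (or equivalently evaluating the antiderivative F(x) = -3*x^5/5 + 2*x^4 - 11*x^3/3 + x^2 + 6*x at the endpoints):
  F(1) − F(−1) = 71/15 − (19/15) = 52/15.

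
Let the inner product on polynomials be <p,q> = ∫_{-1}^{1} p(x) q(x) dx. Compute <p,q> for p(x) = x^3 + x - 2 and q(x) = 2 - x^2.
<p,q> = -20/3

Expand the product: p(x)·q(x) = -x^5 + x^3 + 2*x^2 + 2*x - 4.
∫_{-1}^{1} of each monomial x^k gives [2/(k+1) if k even, 0 if k odd]. Integrating term-by-term (or equivalently evaluating the antiderivative F(x) = -x^6/6 + x^4/4 + 2*x^3/3 + x^2 - 4*x at the endpoints):
  F(1) − F(−1) = -9/4 − (53/12) = -20/3.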